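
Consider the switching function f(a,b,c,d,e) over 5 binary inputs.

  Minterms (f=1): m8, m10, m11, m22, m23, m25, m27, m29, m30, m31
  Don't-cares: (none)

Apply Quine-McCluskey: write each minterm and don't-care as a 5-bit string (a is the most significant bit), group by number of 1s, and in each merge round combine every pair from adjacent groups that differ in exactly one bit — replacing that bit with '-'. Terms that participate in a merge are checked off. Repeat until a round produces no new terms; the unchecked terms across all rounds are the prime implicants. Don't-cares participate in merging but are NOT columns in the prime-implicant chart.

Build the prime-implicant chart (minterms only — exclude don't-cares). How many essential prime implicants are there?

size-2^0 implicants → 01000(✓)  01010(✓)  01011(✓)  10110(✓)  10111(✓)  11001(✓)  11011(✓)  11101(✓)  11110(✓)  11111(✓)
size-2^1 implicants → -1011  010-0  0101-  1-110(✓)  1-111(✓)  1011-(✓)  11-01(✓)  11-11(✓)  110-1(✓)  111-1(✓)  1111-(✓)
size-2^2 implicants → 1-11-  11--1
Unchecked terms (primes): -1011, 010-0, 0101-, 1-11-, 11--1
Minterm coverage:
  m8 ⊆ 010-0 [E]
  m10 ⊆ 010-0,0101-
  m11 ⊆ -1011,0101-
  m22 ⊆ 1-11- [E]
  m23 ⊆ 1-11- [E]
  m25 ⊆ 11--1 [E]
  m27 ⊆ -1011,11--1
  m29 ⊆ 11--1 [E]
  m30 ⊆ 1-11- [E]
  m31 ⊆ 1-11-,11--1
E = {010-0, 1-11-, 11--1}

3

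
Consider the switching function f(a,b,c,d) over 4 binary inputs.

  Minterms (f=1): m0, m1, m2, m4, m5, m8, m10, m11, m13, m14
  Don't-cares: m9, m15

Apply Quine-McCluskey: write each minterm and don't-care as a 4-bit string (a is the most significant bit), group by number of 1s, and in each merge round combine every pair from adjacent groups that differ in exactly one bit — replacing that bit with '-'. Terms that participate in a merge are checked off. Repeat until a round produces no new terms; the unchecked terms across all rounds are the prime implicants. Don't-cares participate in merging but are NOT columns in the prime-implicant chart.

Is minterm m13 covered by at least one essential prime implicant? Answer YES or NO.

NO

[col 0] 0000*, 0001*, 0010*, 0100*, 0101*, 1000*, 1001*, 1010*, 1011*, 1101*, 1110*, 1111*
[col 1] -000*, -001*, -010*, -101*, 0-00*, 0-01*, 00-0*, 000-*, 010-*, 1-01*, 1-10*, 1-11*, 10-0*, 10-1*, 100-*, 101-*, 11-1*, 111-*
[col 2] --01, -0-0, -00-, 0-0-, 1--1, 1-1-, 10--
Prime implicants: --01, -0-0, -00-, 0-0-, 1--1, 1-1-, 10--
PI chart (minterm → PIs covering it):
  0 | -0-0,-00-,0-0-
  1 | --01,-00-,0-0-
  2 | -0-0  (sole → essential)
  4 | 0-0-  (sole → essential)
  5 | --01,0-0-
  8 | -0-0,-00-,10--
  10 | -0-0,1-1-,10--
  11 | 1--1,1-1-,10--
  13 | --01,1--1
  14 | 1-1-  (sole → essential)
Essential prime implicants: -0-0, 0-0-, 1-1-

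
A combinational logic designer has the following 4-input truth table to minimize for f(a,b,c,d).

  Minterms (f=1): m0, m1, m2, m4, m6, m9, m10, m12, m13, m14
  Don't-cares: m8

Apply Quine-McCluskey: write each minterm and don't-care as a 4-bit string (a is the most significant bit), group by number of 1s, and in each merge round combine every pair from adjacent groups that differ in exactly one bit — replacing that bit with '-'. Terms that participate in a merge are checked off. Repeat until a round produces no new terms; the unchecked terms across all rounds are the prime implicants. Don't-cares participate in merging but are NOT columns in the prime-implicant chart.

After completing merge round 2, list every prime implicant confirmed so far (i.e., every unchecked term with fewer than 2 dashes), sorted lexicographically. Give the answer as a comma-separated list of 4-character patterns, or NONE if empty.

NONE

[col 0] 0000*, 0001*, 0010*, 0100*, 0110*, 1000*, 1001*, 1010*, 1100*, 1101*, 1110*
[col 1] -000*, -001*, -010*, -100*, -110*, 0-00*, 0-10*, 00-0*, 000-*, 01-0*, 1-00*, 1-01*, 1-10*, 10-0*, 100-*, 11-0*, 110-*
[col 2] --00*, --10*, -0-0*, -00-, -1-0*, 0--0*, 1--0*, 1-0-
[col 3] ---0
Prime implicants: ---0, -00-, 1-0-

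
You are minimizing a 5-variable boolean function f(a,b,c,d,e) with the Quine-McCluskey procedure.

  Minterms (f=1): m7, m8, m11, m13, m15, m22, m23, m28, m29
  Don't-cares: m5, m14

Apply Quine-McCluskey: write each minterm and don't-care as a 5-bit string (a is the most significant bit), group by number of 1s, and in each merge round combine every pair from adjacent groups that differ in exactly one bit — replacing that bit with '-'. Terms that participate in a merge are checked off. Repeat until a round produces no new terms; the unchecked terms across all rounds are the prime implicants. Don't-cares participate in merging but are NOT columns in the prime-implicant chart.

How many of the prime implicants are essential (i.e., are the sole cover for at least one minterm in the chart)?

4

[col 0] 00101*, 00111*, 01000, 01011*, 01101*, 01110*, 01111*, 10110*, 10111*, 11100*, 11101*
[col 1] -0111, -1101, 0-101*, 0-111*, 001-1*, 01-11, 011-1*, 0111-, 1011-, 1110-
[col 2] 0-1-1
Prime implicants: -0111, -1101, 0-1-1, 01-11, 01000, 0111-, 1011-, 1110-
PI chart (minterm → PIs covering it):
  7 | -0111,0-1-1
  8 | 01000  (sole → essential)
  11 | 01-11  (sole → essential)
  13 | -1101,0-1-1
  15 | 0-1-1,01-11,0111-
  22 | 1011-  (sole → essential)
  23 | -0111,1011-
  28 | 1110-  (sole → essential)
  29 | -1101,1110-
Essential prime implicants: 01-11, 01000, 1011-, 1110-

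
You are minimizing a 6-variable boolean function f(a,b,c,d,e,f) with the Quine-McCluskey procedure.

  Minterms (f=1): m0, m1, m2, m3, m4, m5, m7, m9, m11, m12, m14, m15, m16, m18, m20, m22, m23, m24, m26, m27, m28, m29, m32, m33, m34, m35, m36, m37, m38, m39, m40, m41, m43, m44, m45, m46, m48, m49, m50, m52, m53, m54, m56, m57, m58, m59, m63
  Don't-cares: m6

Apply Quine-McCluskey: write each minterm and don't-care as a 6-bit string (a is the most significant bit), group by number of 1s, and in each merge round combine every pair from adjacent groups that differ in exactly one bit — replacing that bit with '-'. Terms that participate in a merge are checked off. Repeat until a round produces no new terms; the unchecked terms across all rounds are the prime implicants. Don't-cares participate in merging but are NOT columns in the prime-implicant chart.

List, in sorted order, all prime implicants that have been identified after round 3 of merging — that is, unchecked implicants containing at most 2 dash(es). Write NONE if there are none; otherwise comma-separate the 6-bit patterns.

Round 0: 000000✓ 000001✓ 000010✓ 000011✓ 000100✓ 000101✓ 000110✓ 000111✓ 001001✓ 001011✓ 001100✓ 001110✓ 001111✓ 010000✓ 010010✓ 010100✓ 010110✓ 010111✓ 011000✓ 011010✓ 011011✓ 011100✓ 011101✓ 100000✓ 100001✓ 100010✓ 100011✓ 100100✓ 100101✓ 100110✓ 100111✓ 101000✓ 101001✓ 101011✓ 101100✓ 101101✓ 101110✓ 110000✓ 110001✓ 110010✓ 110100✓ 110101✓ 110110✓ 111000✓ 111001✓ 111010✓ 111011✓ 111111✓
Round 1: -00000✓ -00001✓ -00010✓ -00011✓ -00100✓ -00101✓ -00110✓ -00111✓ -01001✓ -01011✓ -01100✓ -01110✓ -10000✓ -10010✓ -10100✓ -10110✓ -11000✓ -11010✓ -11011✓ 0-0000✓ 0-0010✓ 0-0100✓ 0-0110✓ 0-0111✓ 0-1011✓ 0-1100✓ 00-001✓ 00-011✓ 00-100✓ 00-110✓ 00-111✓ 000-00✓ 000-01✓ 000-10✓ 000-11✓ 0000-0✓ 0000-1✓ 00000-✓ 00001-✓ 0001-0✓ 0001-1✓ 00010-✓ 00011-✓ 001-11✓ 0010-1✓ 0011-0✓ 00111-✓ 01-000✓ 01-010✓ 01-100✓ 010-00✓ 010-10✓ 0100-0✓ 0101-0✓ 01011-✓ 011-00✓ 0110-0✓ 01101-✓ 01110- 1-0000✓ 1-0001✓ 1-0010✓ 1-0100✓ 1-0101✓ 1-0110✓ 1-1000✓ 1-1001✓ 1-1011✓ 10-000✓ 10-001✓ 10-011✓ 10-100✓ 10-101✓ 10-110✓ 100-00✓ 100-01✓ 100-10✓ 100-11✓ 1000-0✓ 1000-1✓ 10000-✓ 10001-✓ 1001-0✓ 1001-1✓ 10010-✓ 10011-✓ 101-00✓ 101-01✓ 1010-1✓ 10100-✓ 1011-0✓ 10110-✓ 11-000✓ 11-001✓ 11-010✓ 110-00✓ 110-01✓ 110-10✓ 1100-0✓ 11000-✓ 1101-0✓ 11010-✓ 111-11 1110-0✓ 1110-1✓ 11100-✓ 11101-✓
Round 2: --0000✓ --0010✓ --0100✓ --0110✓ --1011 -0-001✓ -0-011✓ -0-100✓ -0-110✓ -00-00✓ -00-01✓ -00-10✓ -00-11✓ -000-0✓ -000-1✓ -0000-✓ -0001-✓ -001-0✓ -001-1✓ -0010-✓ -0011-✓ -010-1✓ -011-0✓ -1-000✓ -1-010✓ -10-00✓ -10-10✓ -100-0✓ -101-0✓ -110-0✓ -1101- 0--100 0-0-00✓ 0-0-10✓ 0-00-0✓ 0-01-0✓ 0-011- 00--11 00-0-1✓ 00-1-0✓ 00-11- 000--0✓ 000--1✓ 000-0-✓ 000-1-✓ 0000--✓ 0001--✓ 01--00 01-0-0✓ 010--0✓ 1--000✓ 1--001✓ 1-0-00✓ 1-0-01✓ 1-0-10✓ 1-00-0✓ 1-000-✓ 1-01-0✓ 1-010-✓ 1-10-1 1-100-✓ 10--00✓ 10--01✓ 10-0-1✓ 10-00-✓ 10-1-0✓ 10-10-✓ 100--0✓ 100--1✓ 100-0-✓ 100-1-✓ 1000--✓ 1001--✓ 101-0-✓ 11-0-0✓ 11-00-✓ 110--0✓ 110-0-✓ 1110--
Round 3: --0-00✓ --0-10✓ --00-0✓ --01-0✓ -0-0-1 -0-1-0 -00--0✓ -00--1✓ -00-0-✓ -00-1-✓ -000--✓ -001--✓ -1-0-0 -10--0✓ 0-0--0✓ 000---✓ 1--00- 1-0--0✓ 1-0-0- 10--0- 100---✓
Round 4: --0--0 -00---
PIs = {--0--0, --1011, -0-0-1, -0-1-0, -00---, -1-0-0, -1101-, 0--100, 0-011-, 00--11, 00-11-, 01--00, 01110-, 1--00-, 1-0-0-, 1-10-1, 10--0-, 111-11, 1110--}

--1011, -1101-, 0--100, 0-011-, 00--11, 00-11-, 01--00, 01110-, 1-10-1, 111-11, 1110--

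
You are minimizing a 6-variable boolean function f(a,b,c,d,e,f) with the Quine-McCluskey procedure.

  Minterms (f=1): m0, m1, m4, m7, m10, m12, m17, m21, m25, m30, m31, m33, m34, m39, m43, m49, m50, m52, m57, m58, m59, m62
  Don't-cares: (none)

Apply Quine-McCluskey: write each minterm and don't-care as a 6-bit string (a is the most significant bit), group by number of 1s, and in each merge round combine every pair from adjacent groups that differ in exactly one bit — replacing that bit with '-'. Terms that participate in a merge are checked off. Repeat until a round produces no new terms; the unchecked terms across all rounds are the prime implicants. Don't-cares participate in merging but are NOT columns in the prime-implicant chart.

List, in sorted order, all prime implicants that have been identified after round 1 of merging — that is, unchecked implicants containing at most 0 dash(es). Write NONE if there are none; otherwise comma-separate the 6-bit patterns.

001010, 110100

[col 0] 000000*, 000001*, 000100*, 000111*, 001010, 001100*, 010001*, 010101*, 011001*, 011110*, 011111*, 100001*, 100010*, 100111*, 101011*, 110001*, 110010*, 110100, 111001*, 111010*, 111011*, 111110*
[col 1] -00001*, -00111, -10001*, -11001*, -11110, 0-0001*, 00-100, 000-00, 00000-, 01-001*, 010-01, 01111-, 1-0001*, 1-0010, 1-1011, 11-001*, 11-010, 111-10, 1110-1, 11101-
[col 2] --0001, -1-001
Prime implicants: --0001, -00111, -1-001, -11110, 00-100, 000-00, 00000-, 001010, 010-01, 01111-, 1-0010, 1-1011, 11-010, 110100, 111-10, 1110-1, 11101-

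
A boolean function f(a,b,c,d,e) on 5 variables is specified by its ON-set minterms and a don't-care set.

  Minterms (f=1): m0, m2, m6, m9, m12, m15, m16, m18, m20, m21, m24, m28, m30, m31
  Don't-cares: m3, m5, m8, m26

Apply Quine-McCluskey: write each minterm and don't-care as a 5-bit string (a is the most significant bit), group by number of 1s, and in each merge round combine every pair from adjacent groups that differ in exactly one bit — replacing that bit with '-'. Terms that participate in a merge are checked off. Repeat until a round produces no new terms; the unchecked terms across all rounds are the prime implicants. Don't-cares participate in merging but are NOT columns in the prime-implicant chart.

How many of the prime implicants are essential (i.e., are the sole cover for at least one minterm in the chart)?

4

[col 0] 00000*, 00010*, 00011*, 00101*, 00110*, 01000*, 01001*, 01100*, 01111*, 10000*, 10010*, 10100*, 10101*, 11000*, 11010*, 11100*, 11110*, 11111*
[col 1] -0000*, -0010*, -0101, -1000*, -1100*, -1111, 0-000*, 00-10, 000-0*, 0001-, 01-00*, 0100-, 1-000*, 1-010*, 1-100*, 10-00*, 100-0*, 1010-, 11-00*, 11-10*, 110-0*, 111-0*, 1111-
[col 2] --000, -00-0, -1-00, 1--00, 1-0-0, 11--0
Prime implicants: --000, -00-0, -0101, -1-00, -1111, 00-10, 0001-, 0100-, 1--00, 1-0-0, 1010-, 11--0, 1111-
PI chart (minterm → PIs covering it):
  0 | --000,-00-0
  2 | -00-0,00-10,0001-
  6 | 00-10  (sole → essential)
  9 | 0100-  (sole → essential)
  12 | -1-00  (sole → essential)
  15 | -1111  (sole → essential)
  16 | --000,-00-0,1--00,1-0-0
  18 | -00-0,1-0-0
  20 | 1--00,1010-
  21 | -0101,1010-
  24 | --000,-1-00,1--00,1-0-0,11--0
  28 | -1-00,1--00,11--0
  30 | 11--0,1111-
  31 | -1111,1111-
Essential prime implicants: -1-00, -1111, 00-10, 0100-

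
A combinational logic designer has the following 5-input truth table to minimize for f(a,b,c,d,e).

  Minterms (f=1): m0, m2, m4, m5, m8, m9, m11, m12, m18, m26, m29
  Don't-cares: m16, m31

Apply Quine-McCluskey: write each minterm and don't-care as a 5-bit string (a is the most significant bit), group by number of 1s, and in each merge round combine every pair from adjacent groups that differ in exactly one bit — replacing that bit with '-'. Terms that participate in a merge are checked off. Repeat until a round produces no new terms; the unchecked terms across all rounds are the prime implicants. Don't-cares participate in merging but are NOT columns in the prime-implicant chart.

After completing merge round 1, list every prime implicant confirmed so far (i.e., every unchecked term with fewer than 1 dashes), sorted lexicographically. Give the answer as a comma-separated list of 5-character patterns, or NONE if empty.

NONE

[col 0] 00000*, 00010*, 00100*, 00101*, 01000*, 01001*, 01011*, 01100*, 10000*, 10010*, 11010*, 11101*, 11111*
[col 1] -0000*, -0010*, 0-000*, 0-100*, 00-00*, 000-0*, 0010-, 01-00*, 010-1, 0100-, 1-010, 100-0*, 111-1
[col 2] -00-0, 0--00
Prime implicants: -00-0, 0--00, 0010-, 010-1, 0100-, 1-010, 111-1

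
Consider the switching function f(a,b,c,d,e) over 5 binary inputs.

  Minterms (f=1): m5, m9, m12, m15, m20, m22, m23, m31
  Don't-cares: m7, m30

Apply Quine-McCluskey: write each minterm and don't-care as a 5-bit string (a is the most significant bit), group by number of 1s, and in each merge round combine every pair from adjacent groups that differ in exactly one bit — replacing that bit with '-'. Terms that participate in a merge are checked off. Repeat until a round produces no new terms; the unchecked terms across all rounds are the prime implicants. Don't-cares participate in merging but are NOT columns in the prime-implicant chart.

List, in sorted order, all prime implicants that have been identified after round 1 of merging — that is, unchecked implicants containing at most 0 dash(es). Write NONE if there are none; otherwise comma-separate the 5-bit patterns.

01001, 01100

Round 0: 00101✓ 00111✓ 01001 01100 01111✓ 10100✓ 10110✓ 10111✓ 11110✓ 11111✓
Round 1: -0111✓ -1111✓ 0-111✓ 001-1 1-110✓ 1-111✓ 101-0 1011-✓ 1111-✓
Round 2: --111 1-11-
PIs = {--111, 001-1, 01001, 01100, 1-11-, 101-0}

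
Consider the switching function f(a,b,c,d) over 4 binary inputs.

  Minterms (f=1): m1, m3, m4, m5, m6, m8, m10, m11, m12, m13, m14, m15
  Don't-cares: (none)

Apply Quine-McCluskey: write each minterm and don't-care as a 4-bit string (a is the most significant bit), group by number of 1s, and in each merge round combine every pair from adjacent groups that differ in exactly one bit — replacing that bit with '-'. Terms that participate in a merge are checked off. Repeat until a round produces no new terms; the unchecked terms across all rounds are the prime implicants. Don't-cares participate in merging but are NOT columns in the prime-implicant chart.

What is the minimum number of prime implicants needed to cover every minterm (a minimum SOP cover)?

5

size-2^0 implicants → 0001(✓)  0011(✓)  0100(✓)  0101(✓)  0110(✓)  1000(✓)  1010(✓)  1011(✓)  1100(✓)  1101(✓)  1110(✓)  1111(✓)
size-2^1 implicants → -011  -100(✓)  -101(✓)  -110(✓)  0-01  00-1  01-0(✓)  010-(✓)  1-00(✓)  1-10(✓)  1-11(✓)  10-0(✓)  101-(✓)  11-0(✓)  11-1(✓)  110-(✓)  111-(✓)
size-2^2 implicants → -1-0  -10-  1--0  1-1-  11--
Unchecked terms (primes): -011, -1-0, -10-, 0-01, 00-1, 1--0, 1-1-, 11--
Minterm coverage:
  m1 ⊆ 0-01,00-1
  m3 ⊆ -011,00-1
  m4 ⊆ -1-0,-10-
  m5 ⊆ -10-,0-01
  m6 ⊆ -1-0 [E]
  m8 ⊆ 1--0 [E]
  m10 ⊆ 1--0,1-1-
  m11 ⊆ -011,1-1-
  m12 ⊆ -1-0,-10-,1--0,11--
  m13 ⊆ -10-,11--
  m14 ⊆ -1-0,1--0,1-1-,11--
  m15 ⊆ 1-1-,11--
E = {-1-0, 1--0}
Petrick residual → -011, 0-01, 11--
Cover = b'cd + bd' + a'c'd + ad' + ab  |cover|=5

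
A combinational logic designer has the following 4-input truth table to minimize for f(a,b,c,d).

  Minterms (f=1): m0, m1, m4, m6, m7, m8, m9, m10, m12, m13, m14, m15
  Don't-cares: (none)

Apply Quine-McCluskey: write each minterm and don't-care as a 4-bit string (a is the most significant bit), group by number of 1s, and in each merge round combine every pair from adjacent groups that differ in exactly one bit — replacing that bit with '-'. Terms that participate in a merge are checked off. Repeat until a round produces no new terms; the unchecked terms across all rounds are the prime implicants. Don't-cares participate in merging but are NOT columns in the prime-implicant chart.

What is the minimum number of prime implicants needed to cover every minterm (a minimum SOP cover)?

size-2^0 implicants → 0000(✓)  0001(✓)  0100(✓)  0110(✓)  0111(✓)  1000(✓)  1001(✓)  1010(✓)  1100(✓)  1101(✓)  1110(✓)  1111(✓)
size-2^1 implicants → -000(✓)  -001(✓)  -100(✓)  -110(✓)  -111(✓)  0-00(✓)  000-(✓)  01-0(✓)  011-(✓)  1-00(✓)  1-01(✓)  1-10(✓)  10-0(✓)  100-(✓)  11-0(✓)  11-1(✓)  110-(✓)  111-(✓)
size-2^2 implicants → --00  -00-  -1-0  -11-  1--0  1-0-  11--
Unchecked terms (primes): --00, -00-, -1-0, -11-, 1--0, 1-0-, 11--
Minterm coverage:
  m0 ⊆ --00,-00-
  m1 ⊆ -00- [E]
  m4 ⊆ --00,-1-0
  m6 ⊆ -1-0,-11-
  m7 ⊆ -11- [E]
  m8 ⊆ --00,-00-,1--0,1-0-
  m9 ⊆ -00-,1-0-
  m10 ⊆ 1--0 [E]
  m12 ⊆ --00,-1-0,1--0,1-0-,11--
  m13 ⊆ 1-0-,11--
  m14 ⊆ -1-0,-11-,1--0,11--
  m15 ⊆ -11-,11--
E = {-00-, -11-, 1--0}
Petrick residual → --00, 1-0-
Cover = c'd' + b'c' + bc + ad' + ac'  |cover|=5

5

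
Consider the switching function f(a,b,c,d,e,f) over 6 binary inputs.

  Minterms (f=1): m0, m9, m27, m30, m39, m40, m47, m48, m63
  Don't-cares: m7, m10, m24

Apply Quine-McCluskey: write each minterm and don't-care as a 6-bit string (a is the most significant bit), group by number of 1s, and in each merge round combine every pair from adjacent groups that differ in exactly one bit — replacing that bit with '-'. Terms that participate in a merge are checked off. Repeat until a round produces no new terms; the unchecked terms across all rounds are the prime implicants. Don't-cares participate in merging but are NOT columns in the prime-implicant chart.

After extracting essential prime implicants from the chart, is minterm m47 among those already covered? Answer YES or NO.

YES

Round 0: 000000 000111✓ 001001 001010 011000 011011 011110 100111✓ 101000 101111✓ 110000 111111✓
Round 1: -00111 1-1111 10-111
PIs = {-00111, 000000, 001001, 001010, 011000, 011011, 011110, 1-1111, 10-111, 101000, 110000}
Coverage chart:
  m0: 000000 ←essential
  m9: 001001 ←essential
  m27: 011011 ←essential
  m30: 011110 ←essential
  m39: -00111,10-111
  m40: 101000 ←essential
  m47: 1-1111,10-111
  m48: 110000 ←essential
  m63: 1-1111 ←essential
Essential: 000000, 001001, 011011, 011110, 1-1111, 101000, 110000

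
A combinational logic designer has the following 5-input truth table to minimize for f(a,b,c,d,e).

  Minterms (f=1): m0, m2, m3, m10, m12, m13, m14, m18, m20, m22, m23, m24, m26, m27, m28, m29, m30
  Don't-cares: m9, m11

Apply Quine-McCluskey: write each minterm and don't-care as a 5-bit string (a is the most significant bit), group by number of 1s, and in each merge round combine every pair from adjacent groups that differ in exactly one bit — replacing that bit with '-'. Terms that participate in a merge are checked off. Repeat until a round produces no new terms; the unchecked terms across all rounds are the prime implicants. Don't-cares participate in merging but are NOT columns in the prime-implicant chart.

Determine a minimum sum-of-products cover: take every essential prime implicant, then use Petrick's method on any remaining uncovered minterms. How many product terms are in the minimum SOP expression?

9

[col 0] 00000*, 00010*, 00011*, 01001*, 01010*, 01011*, 01100*, 01101*, 01110*, 10010*, 10100*, 10110*, 10111*, 11000*, 11010*, 11011*, 11100*, 11101*, 11110*
[col 1] -0010*, -1010*, -1011*, -1100*, -1101*, -1110*, 0-010*, 0-011*, 000-0, 0001-*, 01-01, 01-10*, 010-1, 0101-*, 011-0*, 0110-*, 1-010*, 1-100*, 1-110*, 10-10*, 101-0*, 1011-, 11-00*, 11-10*, 110-0*, 1101-*, 111-0*, 1110-*
[col 2] --010, -1-10, -101-, -11-0, -110-, 0-01-, 1--10, 1-1-0, 11--0
Prime implicants: --010, -1-10, -101-, -11-0, -110-, 0-01-, 000-0, 01-01, 010-1, 1--10, 1-1-0, 1011-, 11--0
PI chart (minterm → PIs covering it):
  0 | 000-0  (sole → essential)
  2 | --010,0-01-,000-0
  3 | 0-01-  (sole → essential)
  10 | --010,-1-10,-101-,0-01-
  12 | -11-0,-110-
  13 | -110-,01-01
  14 | -1-10,-11-0
  18 | --010,1--10
  20 | 1-1-0  (sole → essential)
  22 | 1--10,1-1-0,1011-
  23 | 1011-  (sole → essential)
  24 | 11--0  (sole → essential)
  26 | --010,-1-10,-101-,1--10,11--0
  27 | -101-  (sole → essential)
  28 | -11-0,-110-,1-1-0,11--0
  29 | -110-  (sole → essential)
  30 | -1-10,-11-0,1--10,1-1-0,11--0
Essential prime implicants: -101-, -110-, 0-01-, 000-0, 1-1-0, 1011-, 11--0
Petrick residual → --010, -1-10
Minimum SOP uses 9 PIs: c'de' + bde' + bc'd + bcd' + a'c'd + a'b'c'e' + ace' + ab'cd + abe'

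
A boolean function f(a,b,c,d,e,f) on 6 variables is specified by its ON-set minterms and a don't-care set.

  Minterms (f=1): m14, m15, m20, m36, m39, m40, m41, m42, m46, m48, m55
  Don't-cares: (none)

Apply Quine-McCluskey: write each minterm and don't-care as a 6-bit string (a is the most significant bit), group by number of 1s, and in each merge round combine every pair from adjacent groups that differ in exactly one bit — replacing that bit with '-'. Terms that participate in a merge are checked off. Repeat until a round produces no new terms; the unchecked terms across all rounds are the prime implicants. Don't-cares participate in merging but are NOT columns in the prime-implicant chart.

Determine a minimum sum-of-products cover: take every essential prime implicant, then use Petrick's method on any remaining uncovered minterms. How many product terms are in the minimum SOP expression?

Round 0: 001110✓ 001111✓ 010100 100100 100111✓ 101000✓ 101001✓ 101010✓ 101110✓ 110000 110111✓
Round 1: -01110 00111- 1-0111 101-10 1010-0 10100-
PIs = {-01110, 00111-, 010100, 1-0111, 100100, 101-10, 1010-0, 10100-, 110000}
Coverage chart:
  m14: -01110,00111-
  m15: 00111- ←essential
  m20: 010100 ←essential
  m36: 100100 ←essential
  m39: 1-0111 ←essential
  m40: 1010-0,10100-
  m41: 10100- ←essential
  m42: 101-10,1010-0
  m46: -01110,101-10
  m48: 110000 ←essential
  m55: 1-0111 ←essential
Essential: 00111-, 010100, 1-0111, 100100, 10100-, 110000
Petrick residual → 101-10
Min cover (7 terms): a'b'cde + a'bc'de'f' + ac'def + ab'c'de'f' + ab'cef' + ab'cd'e' + abc'd'e'f'

7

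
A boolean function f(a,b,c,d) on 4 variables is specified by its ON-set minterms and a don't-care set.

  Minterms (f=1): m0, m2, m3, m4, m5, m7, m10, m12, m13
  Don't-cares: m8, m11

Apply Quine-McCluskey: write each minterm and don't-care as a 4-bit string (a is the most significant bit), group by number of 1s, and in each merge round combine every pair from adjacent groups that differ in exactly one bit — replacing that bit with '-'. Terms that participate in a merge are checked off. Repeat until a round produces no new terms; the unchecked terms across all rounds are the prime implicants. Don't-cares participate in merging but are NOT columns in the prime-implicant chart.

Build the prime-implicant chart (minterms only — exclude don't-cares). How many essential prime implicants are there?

Round 0: 0000✓ 0010✓ 0011✓ 0100✓ 0101✓ 0111✓ 1000✓ 1010✓ 1011✓ 1100✓ 1101✓
Round 1: -000✓ -010✓ -011✓ -100✓ -101✓ 0-00✓ 0-11 00-0✓ 001-✓ 01-1 010-✓ 1-00✓ 10-0✓ 101-✓ 110-✓
Round 2: --00 -0-0 -01- -10-
PIs = {--00, -0-0, -01-, -10-, 0-11, 01-1}
Coverage chart:
  m0: --00,-0-0
  m2: -0-0,-01-
  m3: -01-,0-11
  m4: --00,-10-
  m5: -10-,01-1
  m7: 0-11,01-1
  m10: -0-0,-01-
  m12: --00,-10-
  m13: -10- ←essential
Essential: -10-

1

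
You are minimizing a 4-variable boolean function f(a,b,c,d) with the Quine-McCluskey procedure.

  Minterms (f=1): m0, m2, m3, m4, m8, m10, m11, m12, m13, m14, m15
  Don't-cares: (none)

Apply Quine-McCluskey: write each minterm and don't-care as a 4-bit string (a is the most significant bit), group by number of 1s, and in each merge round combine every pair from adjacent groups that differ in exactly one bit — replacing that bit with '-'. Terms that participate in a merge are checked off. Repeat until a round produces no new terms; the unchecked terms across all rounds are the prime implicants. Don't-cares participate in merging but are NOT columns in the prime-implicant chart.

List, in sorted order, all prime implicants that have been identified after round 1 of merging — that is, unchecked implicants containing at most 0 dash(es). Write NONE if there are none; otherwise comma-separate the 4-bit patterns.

NONE

Round 0: 0000✓ 0010✓ 0011✓ 0100✓ 1000✓ 1010✓ 1011✓ 1100✓ 1101✓ 1110✓ 1111✓
Round 1: -000✓ -010✓ -011✓ -100✓ 0-00✓ 00-0✓ 001-✓ 1-00✓ 1-10✓ 1-11✓ 10-0✓ 101-✓ 11-0✓ 11-1✓ 110-✓ 111-✓
Round 2: --00 -0-0 -01- 1--0 1-1- 11--
PIs = {--00, -0-0, -01-, 1--0, 1-1-, 11--}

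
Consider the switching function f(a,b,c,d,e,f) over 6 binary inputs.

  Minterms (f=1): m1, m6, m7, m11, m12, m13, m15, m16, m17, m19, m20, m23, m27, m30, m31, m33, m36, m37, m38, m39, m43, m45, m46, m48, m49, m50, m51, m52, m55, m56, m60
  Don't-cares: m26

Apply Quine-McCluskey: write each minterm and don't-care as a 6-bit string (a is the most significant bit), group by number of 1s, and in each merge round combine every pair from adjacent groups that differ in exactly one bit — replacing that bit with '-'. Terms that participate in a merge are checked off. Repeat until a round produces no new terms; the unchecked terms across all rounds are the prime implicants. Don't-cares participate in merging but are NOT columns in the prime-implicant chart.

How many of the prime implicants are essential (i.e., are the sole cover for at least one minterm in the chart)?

size-2^0 implicants → 000001(✓)  000110(✓)  000111(✓)  001011(✓)  001100(✓)  001101(✓)  001111(✓)  010000(✓)  010001(✓)  010011(✓)  010100(✓)  010111(✓)  011010(✓)  011011(✓)  011110(✓)  011111(✓)  100001(✓)  100100(✓)  100101(✓)  100110(✓)  100111(✓)  101011(✓)  101101(✓)  101110(✓)  110000(✓)  110001(✓)  110010(✓)  110011(✓)  110100(✓)  110111(✓)  111000(✓)  111100(✓)
size-2^1 implicants → -00001(✓)  -00110(✓)  -00111(✓)  -01011  -01101  -10000(✓)  -10001(✓)  -10011(✓)  -10100(✓)  -10111(✓)  0-0001(✓)  0-0111(✓)  0-1011(✓)  0-1111(✓)  00-111(✓)  00011-(✓)  001-11(✓)  0011-1  00110-  01-011(✓)  01-111(✓)  010-00(✓)  010-11(✓)  0100-1(✓)  01000-(✓)  011-10(✓)  011-11(✓)  01101-(✓)  01111-(✓)  1-0001(✓)  1-0100  1-0111(✓)  10-101  10-110  100-01  1001-0(✓)  1001-1(✓)  10010-(✓)  10011-(✓)  11-000(✓)  11-100(✓)  110-00(✓)  110-11(✓)  1100-0(✓)  1100-1(✓)  11000-(✓)  11001-(✓)  111-00(✓)
size-2^2 implicants → --0001  --0111  -0011-  -10-00  -10-11  -100-1  -1000-  0--111  0-1-11  01--11  011-1-  1001--  11--00  1100--
Unchecked terms (primes): --0001, --0111, -0011-, -01011, -01101, -10-00, -10-11, -100-1, -1000-, 0--111, 0-1-11, 0011-1, 00110-, 01--11, 011-1-, 1-0100, 10-101, 10-110, 100-01, 1001--, 11--00, 1100--
Minterm coverage:
  m1 ⊆ --0001 [E]
  m6 ⊆ -0011- [E]
  m7 ⊆ --0111,-0011-,0--111
  m11 ⊆ -01011,0-1-11
  m12 ⊆ 00110- [E]
  m13 ⊆ -01101,0011-1,00110-
  m15 ⊆ 0--111,0-1-11,0011-1
  m16 ⊆ -10-00,-1000-
  m17 ⊆ --0001,-100-1,-1000-
  m19 ⊆ -10-11,-100-1,01--11
  m20 ⊆ -10-00 [E]
  m23 ⊆ --0111,-10-11,0--111,01--11
  m27 ⊆ 0-1-11,01--11,011-1-
  m30 ⊆ 011-1- [E]
  m31 ⊆ 0--111,0-1-11,01--11,011-1-
  m33 ⊆ --0001,100-01
  m36 ⊆ 1-0100,1001--
  m37 ⊆ 10-101,100-01,1001--
  m38 ⊆ -0011-,10-110,1001--
  m39 ⊆ --0111,-0011-,1001--
  m43 ⊆ -01011 [E]
  m45 ⊆ -01101,10-101
  m46 ⊆ 10-110 [E]
  m48 ⊆ -10-00,-1000-,11--00,1100--
  m49 ⊆ --0001,-100-1,-1000-,1100--
  m50 ⊆ 1100-- [E]
  m51 ⊆ -10-11,-100-1,1100--
  m52 ⊆ -10-00,1-0100,11--00
  m55 ⊆ --0111,-10-11
  m56 ⊆ 11--00 [E]
  m60 ⊆ 11--00 [E]
E = {--0001, -0011-, -01011, -10-00, 00110-, 011-1-, 10-110, 11--00, 1100--}

9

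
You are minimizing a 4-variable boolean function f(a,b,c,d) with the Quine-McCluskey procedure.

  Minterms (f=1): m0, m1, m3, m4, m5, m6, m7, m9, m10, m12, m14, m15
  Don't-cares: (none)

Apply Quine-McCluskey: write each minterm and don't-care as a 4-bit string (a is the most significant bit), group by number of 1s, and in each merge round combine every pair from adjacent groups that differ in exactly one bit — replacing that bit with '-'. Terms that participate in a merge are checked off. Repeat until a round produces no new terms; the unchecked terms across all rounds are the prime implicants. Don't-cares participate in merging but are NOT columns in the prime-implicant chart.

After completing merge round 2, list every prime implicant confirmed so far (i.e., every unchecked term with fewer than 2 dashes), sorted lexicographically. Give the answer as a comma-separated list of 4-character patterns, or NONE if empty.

[col 0] 0000*, 0001*, 0011*, 0100*, 0101*, 0110*, 0111*, 1001*, 1010*, 1100*, 1110*, 1111*
[col 1] -001, -100*, -110*, -111*, 0-00*, 0-01*, 0-11*, 00-1*, 000-*, 01-0*, 01-1*, 010-*, 011-*, 1-10, 11-0*, 111-*
[col 2] -1-0, -11-, 0--1, 0-0-, 01--
Prime implicants: -001, -1-0, -11-, 0--1, 0-0-, 01--, 1-10

-001, 1-10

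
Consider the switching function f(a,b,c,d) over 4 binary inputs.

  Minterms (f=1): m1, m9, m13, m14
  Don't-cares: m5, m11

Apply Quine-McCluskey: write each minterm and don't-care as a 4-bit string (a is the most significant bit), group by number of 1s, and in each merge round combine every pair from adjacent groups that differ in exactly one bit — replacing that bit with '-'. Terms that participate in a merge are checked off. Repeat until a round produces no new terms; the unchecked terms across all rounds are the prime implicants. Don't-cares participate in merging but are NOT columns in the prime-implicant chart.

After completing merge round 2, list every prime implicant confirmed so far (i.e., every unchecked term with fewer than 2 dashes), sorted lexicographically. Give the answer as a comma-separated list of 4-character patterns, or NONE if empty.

10-1, 1110

[col 0] 0001*, 0101*, 1001*, 1011*, 1101*, 1110
[col 1] -001*, -101*, 0-01*, 1-01*, 10-1
[col 2] --01
Prime implicants: --01, 10-1, 1110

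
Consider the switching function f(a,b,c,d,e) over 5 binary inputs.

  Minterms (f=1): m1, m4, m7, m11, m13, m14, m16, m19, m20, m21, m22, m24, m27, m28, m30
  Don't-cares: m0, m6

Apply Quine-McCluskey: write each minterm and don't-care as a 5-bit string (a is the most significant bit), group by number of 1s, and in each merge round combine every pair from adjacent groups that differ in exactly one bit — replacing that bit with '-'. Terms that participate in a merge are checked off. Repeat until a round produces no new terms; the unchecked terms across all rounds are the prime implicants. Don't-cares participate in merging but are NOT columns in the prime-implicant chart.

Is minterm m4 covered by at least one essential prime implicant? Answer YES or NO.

NO

Round 0: 00000✓ 00001✓ 00100✓ 00110✓ 00111✓ 01011✓ 01101 01110✓ 10000✓ 10011✓ 10100✓ 10101✓ 10110✓ 11000✓ 11011✓ 11100✓ 11110✓
Round 1: -0000✓ -0100✓ -0110✓ -1011 -1110✓ 0-110✓ 00-00✓ 0000- 001-0✓ 0011- 1-000✓ 1-011 1-100✓ 1-110✓ 10-00✓ 101-0✓ 1010- 11-00✓ 111-0✓
Round 2: --110 -0-00 -01-0 1--00 1-1-0
PIs = {--110, -0-00, -01-0, -1011, 0000-, 0011-, 01101, 1--00, 1-011, 1-1-0, 1010-}
Coverage chart:
  m1: 0000- ←essential
  m4: -0-00,-01-0
  m7: 0011- ←essential
  m11: -1011 ←essential
  m13: 01101 ←essential
  m14: --110 ←essential
  m16: -0-00,1--00
  m19: 1-011 ←essential
  m20: -0-00,-01-0,1--00,1-1-0,1010-
  m21: 1010- ←essential
  m22: --110,-01-0,1-1-0
  m24: 1--00 ←essential
  m27: -1011,1-011
  m28: 1--00,1-1-0
  m30: --110,1-1-0
Essential: --110, -1011, 0000-, 0011-, 01101, 1--00, 1-011, 1010-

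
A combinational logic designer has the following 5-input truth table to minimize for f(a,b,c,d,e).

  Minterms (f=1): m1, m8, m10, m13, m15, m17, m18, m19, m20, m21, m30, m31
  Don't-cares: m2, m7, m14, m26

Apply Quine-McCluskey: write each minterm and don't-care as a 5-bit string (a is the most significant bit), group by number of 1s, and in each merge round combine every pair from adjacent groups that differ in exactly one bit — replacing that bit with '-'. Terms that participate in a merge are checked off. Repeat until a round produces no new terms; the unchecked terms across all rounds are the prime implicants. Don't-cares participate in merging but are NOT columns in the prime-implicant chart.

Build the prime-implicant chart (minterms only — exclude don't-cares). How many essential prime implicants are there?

5

Round 0: 00001✓ 00010✓ 00111✓ 01000✓ 01010✓ 01101✓ 01110✓ 01111✓ 10001✓ 10010✓ 10011✓ 10100✓ 10101✓ 11010✓ 11110✓ 11111✓
Round 1: -0001 -0010✓ -1010✓ -1110✓ -1111✓ 0-010✓ 0-111 01-10✓ 010-0 011-1 0111-✓ 1-010✓ 10-01 100-1 1001- 1010- 11-10✓ 1111-✓
Round 2: --010 -1-10 -111-
PIs = {--010, -0001, -1-10, -111-, 0-111, 010-0, 011-1, 10-01, 100-1, 1001-, 1010-}
Coverage chart:
  m1: -0001 ←essential
  m8: 010-0 ←essential
  m10: --010,-1-10,010-0
  m13: 011-1 ←essential
  m15: -111-,0-111,011-1
  m17: -0001,10-01,100-1
  m18: --010,1001-
  m19: 100-1,1001-
  m20: 1010- ←essential
  m21: 10-01,1010-
  m30: -1-10,-111-
  m31: -111- ←essential
Essential: -0001, -111-, 010-0, 011-1, 1010-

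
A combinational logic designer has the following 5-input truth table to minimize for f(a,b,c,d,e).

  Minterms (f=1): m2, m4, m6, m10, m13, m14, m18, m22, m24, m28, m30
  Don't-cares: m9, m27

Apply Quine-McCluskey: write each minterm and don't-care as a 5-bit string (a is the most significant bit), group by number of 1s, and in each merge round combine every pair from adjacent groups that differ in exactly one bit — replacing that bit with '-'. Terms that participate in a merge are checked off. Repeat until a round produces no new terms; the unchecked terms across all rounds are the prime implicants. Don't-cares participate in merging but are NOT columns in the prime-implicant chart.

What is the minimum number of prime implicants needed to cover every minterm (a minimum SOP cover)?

6

Round 0: 00010✓ 00100✓ 00110✓ 01001✓ 01010✓ 01101✓ 01110✓ 10010✓ 10110✓ 11000✓ 11011 11100✓ 11110✓
Round 1: -0010✓ -0110✓ -1110✓ 0-010✓ 0-110✓ 00-10✓ 001-0 01-01 01-10✓ 1-110✓ 10-10✓ 11-00 111-0
Round 2: --110 -0-10 0--10
PIs = {--110, -0-10, 0--10, 001-0, 01-01, 11-00, 11011, 111-0}
Coverage chart:
  m2: -0-10,0--10
  m4: 001-0 ←essential
  m6: --110,-0-10,0--10,001-0
  m10: 0--10 ←essential
  m13: 01-01 ←essential
  m14: --110,0--10
  m18: -0-10 ←essential
  m22: --110,-0-10
  m24: 11-00 ←essential
  m28: 11-00,111-0
  m30: --110,111-0
Essential: -0-10, 0--10, 001-0, 01-01, 11-00
Petrick residual → --110
Min cover (6 terms): cde' + b'de' + a'de' + a'b'ce' + a'bd'e + abd'e'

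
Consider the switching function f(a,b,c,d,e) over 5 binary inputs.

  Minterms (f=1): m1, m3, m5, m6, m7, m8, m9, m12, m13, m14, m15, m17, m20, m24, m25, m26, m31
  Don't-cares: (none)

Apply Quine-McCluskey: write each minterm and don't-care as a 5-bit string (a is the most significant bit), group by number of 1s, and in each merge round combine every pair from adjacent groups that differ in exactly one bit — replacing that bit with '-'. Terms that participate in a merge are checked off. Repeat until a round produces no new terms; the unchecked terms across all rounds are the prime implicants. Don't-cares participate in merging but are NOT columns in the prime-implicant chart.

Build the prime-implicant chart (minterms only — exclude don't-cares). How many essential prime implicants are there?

6

size-2^0 implicants → 00001(✓)  00011(✓)  00101(✓)  00110(✓)  00111(✓)  01000(✓)  01001(✓)  01100(✓)  01101(✓)  01110(✓)  01111(✓)  10001(✓)  10100  11000(✓)  11001(✓)  11010(✓)  11111(✓)
size-2^1 implicants → -0001(✓)  -1000(✓)  -1001(✓)  -1111  0-001(✓)  0-101(✓)  0-110(✓)  0-111(✓)  00-01(✓)  00-11(✓)  000-1(✓)  001-1(✓)  0011-(✓)  01-00(✓)  01-01(✓)  0100-(✓)  011-0(✓)  011-1(✓)  0110-(✓)  0111-(✓)  1-001(✓)  110-0  1100-(✓)
size-2^2 implicants → --001  -100-  0--01  0-1-1  0-11-  00--1  01-0-  011--
Unchecked terms (primes): --001, -100-, -1111, 0--01, 0-1-1, 0-11-, 00--1, 01-0-, 011--, 10100, 110-0
Minterm coverage:
  m1 ⊆ --001,0--01,00--1
  m3 ⊆ 00--1 [E]
  m5 ⊆ 0--01,0-1-1,00--1
  m6 ⊆ 0-11- [E]
  m7 ⊆ 0-1-1,0-11-,00--1
  m8 ⊆ -100-,01-0-
  m9 ⊆ --001,-100-,0--01,01-0-
  m12 ⊆ 01-0-,011--
  m13 ⊆ 0--01,0-1-1,01-0-,011--
  m14 ⊆ 0-11-,011--
  m15 ⊆ -1111,0-1-1,0-11-,011--
  m17 ⊆ --001 [E]
  m20 ⊆ 10100 [E]
  m24 ⊆ -100-,110-0
  m25 ⊆ --001,-100-
  m26 ⊆ 110-0 [E]
  m31 ⊆ -1111 [E]
E = {--001, -1111, 0-11-, 00--1, 10100, 110-0}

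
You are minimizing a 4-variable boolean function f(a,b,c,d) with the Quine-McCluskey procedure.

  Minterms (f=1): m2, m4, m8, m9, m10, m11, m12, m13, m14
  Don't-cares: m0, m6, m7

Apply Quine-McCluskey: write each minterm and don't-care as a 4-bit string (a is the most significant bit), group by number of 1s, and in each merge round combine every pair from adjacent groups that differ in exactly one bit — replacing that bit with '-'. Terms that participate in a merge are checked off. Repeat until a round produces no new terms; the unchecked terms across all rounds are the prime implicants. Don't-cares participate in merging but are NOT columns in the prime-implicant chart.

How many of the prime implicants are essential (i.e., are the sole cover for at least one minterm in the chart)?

[col 0] 0000*, 0010*, 0100*, 0110*, 0111*, 1000*, 1001*, 1010*, 1011*, 1100*, 1101*, 1110*
[col 1] -000*, -010*, -100*, -110*, 0-00*, 0-10*, 00-0*, 01-0*, 011-, 1-00*, 1-01*, 1-10*, 10-0*, 10-1*, 100-*, 101-*, 11-0*, 110-*
[col 2] --00*, --10*, -0-0*, -1-0*, 0--0*, 1--0*, 1-0-, 10--
[col 3] ---0
Prime implicants: ---0, 011-, 1-0-, 10--
PI chart (minterm → PIs covering it):
  2 | ---0  (sole → essential)
  4 | ---0  (sole → essential)
  8 | ---0,1-0-,10--
  9 | 1-0-,10--
  10 | ---0,10--
  11 | 10--  (sole → essential)
  12 | ---0,1-0-
  13 | 1-0-  (sole → essential)
  14 | ---0  (sole → essential)
Essential prime implicants: ---0, 1-0-, 10--

3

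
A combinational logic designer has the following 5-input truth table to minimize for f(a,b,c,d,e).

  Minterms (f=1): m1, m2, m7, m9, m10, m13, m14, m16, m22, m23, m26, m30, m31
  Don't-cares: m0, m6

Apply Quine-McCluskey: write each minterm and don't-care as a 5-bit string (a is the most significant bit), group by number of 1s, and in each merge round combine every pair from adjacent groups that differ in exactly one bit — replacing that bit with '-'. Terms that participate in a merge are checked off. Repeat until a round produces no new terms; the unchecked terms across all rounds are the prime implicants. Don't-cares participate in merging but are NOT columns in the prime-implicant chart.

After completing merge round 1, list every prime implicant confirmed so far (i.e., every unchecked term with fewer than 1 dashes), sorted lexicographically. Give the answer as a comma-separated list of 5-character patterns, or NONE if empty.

[col 0] 00000*, 00001*, 00010*, 00110*, 00111*, 01001*, 01010*, 01101*, 01110*, 10000*, 10110*, 10111*, 11010*, 11110*, 11111*
[col 1] -0000, -0110*, -0111*, -1010*, -1110*, 0-001, 0-010*, 0-110*, 00-10*, 000-0, 0000-, 0011-*, 01-01, 01-10*, 1-110*, 1-111*, 1011-*, 11-10*, 1111-*
[col 2] --110, -011-, -1-10, 0--10, 1-11-
Prime implicants: --110, -0000, -011-, -1-10, 0--10, 0-001, 000-0, 0000-, 01-01, 1-11-

NONE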